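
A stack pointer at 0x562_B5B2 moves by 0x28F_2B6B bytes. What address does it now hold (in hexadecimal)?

0x7F1E11D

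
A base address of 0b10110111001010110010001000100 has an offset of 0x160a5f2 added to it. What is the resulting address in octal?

0b10110111001010110010001000100 = 0o2671262104 in octal.
0x160a5f2 = 0o130122762 in octal.
Add column by column in base 8, right to left:
  4+2 = 6
  0+6 = 6
  1+7 = 0 carry 1
  2+2+1 = 5
  6+2 = 0 carry 1
  2+1+1 = 4
  1+0 = 1
  7+3 = 2 carry 1
  6+1+1 = 0 carry 1
  2+0+1 = 3

0o3021405066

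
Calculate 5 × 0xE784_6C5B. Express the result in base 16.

0x485961DC7

Multiply each base-16 digit by 5, carrying:
  B×5 = 55 → write 7 carry 3
  5×5+3 = 28 → write C carry 1
  C×5+1 = 61 → write D carry 3
  6×5+3 = 33 → write 1 carry 2
  4×5+2 = 22 → write 6 carry 1
  8×5+1 = 41 → write 9 carry 2
  7×5+2 = 37 → write 5 carry 2
  E×5+2 = 72 → write 8 carry 4
  remaining carry: 4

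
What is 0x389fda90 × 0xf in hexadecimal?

Multiply each base-16 digit by 15, carrying:
  0×15 = 0 → write 0
  9×15 = 135 → write 7 carry 8
  a×15+8 = 158 → write e carry 9
  d×15+9 = 204 → write c carry 12
  f×15+12 = 237 → write d carry 14
  9×15+14 = 149 → write 5 carry 9
  8×15+9 = 129 → write 1 carry 8
  3×15+8 = 53 → write 5 carry 3
  remaining carry: 3

0x3515dce70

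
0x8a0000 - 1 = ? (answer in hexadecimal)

0x89ffff

The trailing 4 digits are 0, so subtracting 1 borrows through: they become F and the next digit up decrements.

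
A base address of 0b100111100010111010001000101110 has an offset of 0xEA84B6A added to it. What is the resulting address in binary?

0b110110001100111110110110011000

0xEA84B6A = 0b1110101010000100101101101010 in binary.
Add column by column in base 2, right to left:
  0+0 = 0
  1+1 = 0 carry 1
  1+0+1 = 0 carry 1
  1+1+1 = 1 carry 1
  0+0+1 = 1
  1+1 = 0 carry 1
  0+1+1 = 0 carry 1
  0+0+1 = 1
  0+1 = 1
  1+1 = 0 carry 1
  0+0+1 = 1
  0+1 = 1
  0+0 = 0
  1+0 = 1
  0+1 = 1
  1+0 = 1
  1+0 = 1
  1+0 = 1
  0+0 = 0
  1+1 = 0 carry 1
  0+0+1 = 1
  0+1 = 1
  0+0 = 0
  1+1 = 0 carry 1
  1+0+1 = 0 carry 1
  1+1+1 = 1 carry 1
  1+1+1 = 1 carry 1
  0+1+1 = 0 carry 1
  0+0+1 = 1
  1+0 = 1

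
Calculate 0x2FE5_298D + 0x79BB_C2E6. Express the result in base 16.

0xA9A0EC73

Add column by column in base 16, right to left:
  D+6 = 3 carry 1
  8+E+1 = 7 carry 1
  9+2+1 = C
  2+C = E
  5+B = 0 carry 1
  E+B+1 = A carry 1
  F+9+1 = 9 carry 1
  2+7+1 = A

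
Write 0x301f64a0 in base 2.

0b110000000111110110010010100000

Expand each hex digit to 4 bits: 3=0011 0=0000 1=0001 f=1111 6=0110 4=0100 a=1010 0=0000.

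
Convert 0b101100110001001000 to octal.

Group the bits in threes: 101 100 110 001 001 000 → 546110.

0o546110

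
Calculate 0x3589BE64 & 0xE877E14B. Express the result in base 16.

0x2001A040

AND each hex digit independently (no carries):
  3&E=2, 5&8=0, 8&7=0, 9&7=1, B&E=A, E&1=0, 6&4=4, 4&B=0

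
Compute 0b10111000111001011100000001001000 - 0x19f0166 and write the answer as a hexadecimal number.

0b10111000111001011100000001001000 = 0xb8e5c048 in hexadecimal.
Subtract column by column in base 16:
  8-6 → 2
  4-6 → e (borrow)
  0-1-1 → e (borrow)
  c-0-1 → b
  5-f → 6 (borrow)
  e-9-1 → 4
  8-1 → 7
  b-0 → b

0xb746bee2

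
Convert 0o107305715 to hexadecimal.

0x11d8bcd

Each octal digit is 3 bits: 1=001 0=000 7=111 3=011 0=000 5=101 7=111 1=001 5=101.
Group the bits into nibbles: 0001 0001 1101 1000 1011 1100 1101 → 11d8bcd.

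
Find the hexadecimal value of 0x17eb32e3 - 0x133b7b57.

0x4afb78c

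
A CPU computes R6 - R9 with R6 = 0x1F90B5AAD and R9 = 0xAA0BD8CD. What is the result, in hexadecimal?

0x14EFF81E0

Subtract column by column in base 16:
  D-D → 0
  A-C → E (borrow)
  A-8-1 → 1
  5-D → 8 (borrow)
  B-B-1 → F (borrow)
  0-0-1 → F (borrow)
  9-A-1 → E (borrow)
  F-A-1 → 4
  1-0 → 1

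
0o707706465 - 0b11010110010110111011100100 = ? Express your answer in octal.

0b11010110010110111011100100 = 0o326267344 in octal.
Subtract column by column in base 8:
  5-4 → 1
  6-4 → 2
  4-3 → 1
  6-7 → 7 (borrow)
  0-6-1 → 1 (borrow)
  7-2-1 → 4
  7-6 → 1
  0-2 → 6 (borrow)
  7-3-1 → 3

0o361417121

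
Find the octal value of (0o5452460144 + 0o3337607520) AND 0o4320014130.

Add column by column in base 8, right to left:
  4+0 = 4
  4+2 = 6
  1+5 = 6
  0+7 = 7
  6+0 = 6
  4+6 = 2 carry 1
  2+7+1 = 2 carry 1
  5+3+1 = 1 carry 1
  4+3+1 = 0 carry 1
  5+3+1 = 1 carry 1
  final carry 1
Sum = 0o11012267664; now AND with 0o4320014130:
  1&0=0, 1&4=0, 0&3=0, 1&2=0, 2&0=0, 2&0=0, 6&1=0, 7&4=4, 6&1=0, 6&3=2, 4&0=0

0o4020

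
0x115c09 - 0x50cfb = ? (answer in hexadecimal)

0xc4f0e

Subtract column by column in base 16:
  9-b → e (borrow)
  0-f-1 → 0 (borrow)
  c-c-1 → f (borrow)
  5-0-1 → 4
  1-5 → c (borrow)
  1-0-1 → 0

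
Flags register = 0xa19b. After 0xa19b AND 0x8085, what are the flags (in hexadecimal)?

0x8081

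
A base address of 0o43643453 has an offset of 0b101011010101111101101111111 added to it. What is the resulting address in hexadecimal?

0o43643453 = 0x8F472B in hexadecimal.
0b101011010101111101101111111 = 0x56AFB7F in hexadecimal.
Add column by column in base 16, right to left:
  B+F = A carry 1
  2+7+1 = A
  7+B = 2 carry 1
  4+F+1 = 4 carry 1
  F+A+1 = A carry 1
  8+6+1 = F
  0+5 = 5

0x5FA42AA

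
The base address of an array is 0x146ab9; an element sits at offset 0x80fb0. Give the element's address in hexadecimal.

0x1c7a69

Add column by column in base 16, right to left:
  9+0 = 9
  b+b = 6 carry 1
  a+f+1 = a carry 1
  6+0+1 = 7
  4+8 = c
  1+0 = 1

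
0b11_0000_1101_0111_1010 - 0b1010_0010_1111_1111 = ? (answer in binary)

Subtract column by column in base 2:
  0-1 → 1 (borrow)
  1-1-1 → 1 (borrow)
  0-1-1 → 0 (borrow)
  1-1-1 → 1 (borrow)
  1-1-1 → 1 (borrow)
  1-1-1 → 1 (borrow)
  1-1-1 → 1 (borrow)
  0-1-1 → 0 (borrow)
  1-0-1 → 0
  0-1 → 1 (borrow)
  1-0-1 → 0
  1-0 → 1
  0-0 → 0
  0-1 → 1 (borrow)
  0-0-1 → 1 (borrow)
  0-1-1 → 0 (borrow)
  1-0-1 → 0
  1-0 → 1

0b100110101001111011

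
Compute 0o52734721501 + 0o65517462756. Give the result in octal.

0o140454404457

Add column by column in base 8, right to left:
  1+6 = 7
  0+5 = 5
  5+7 = 4 carry 1
  1+2+1 = 4
  2+6 = 0 carry 1
  7+4+1 = 4 carry 1
  4+7+1 = 4 carry 1
  3+1+1 = 5
  7+5 = 4 carry 1
  2+5+1 = 0 carry 1
  5+6+1 = 4 carry 1
  final carry 1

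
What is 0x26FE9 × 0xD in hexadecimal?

0x1FAED5

Multiply each base-16 digit by 13, carrying:
  9×13 = 117 → write 5 carry 7
  E×13+7 = 189 → write D carry 11
  F×13+11 = 206 → write E carry 12
  6×13+12 = 90 → write A carry 5
  2×13+5 = 31 → write F carry 1
  remaining carry: 1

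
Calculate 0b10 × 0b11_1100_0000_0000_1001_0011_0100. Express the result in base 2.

0b111100000000001001001101000

Multiply each base-2 digit by 2, carrying:
  0×2 = 0 → write 0
  0×2 = 0 → write 0
  1×2 = 2 → write 0 carry 1
  0×2+1 = 1 → write 1
  1×2 = 2 → write 0 carry 1
  1×2+1 = 3 → write 1 carry 1
  0×2+1 = 1 → write 1
  0×2 = 0 → write 0
  1×2 = 2 → write 0 carry 1
  0×2+1 = 1 → write 1
  0×2 = 0 → write 0
  1×2 = 2 → write 0 carry 1
  0×2+1 = 1 → write 1
  0×2 = 0 → write 0
  0×2 = 0 → write 0
  0×2 = 0 → write 0
  0×2 = 0 → write 0
  0×2 = 0 → write 0
  0×2 = 0 → write 0
  0×2 = 0 → write 0
  0×2 = 0 → write 0
  0×2 = 0 → write 0
  1×2 = 2 → write 0 carry 1
  1×2+1 = 3 → write 1 carry 1
  1×2+1 = 3 → write 1 carry 1
  1×2+1 = 3 → write 1 carry 1
  remaining carry: 1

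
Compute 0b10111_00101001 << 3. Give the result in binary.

0b1011100101001000

Left shift by 3: append 3 zero bits.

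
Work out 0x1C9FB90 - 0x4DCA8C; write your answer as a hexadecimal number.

Subtract column by column in base 16:
  0-C → 4 (borrow)
  9-8-1 → 0
  B-A → 1
  F-C → 3
  9-D → C (borrow)
  C-4-1 → 7
  1-0 → 1

0x17C3104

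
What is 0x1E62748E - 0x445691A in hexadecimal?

0x1A1D0B74

Subtract column by column in base 16:
  E-A → 4
  8-1 → 7
  4-9 → B (borrow)
  7-6-1 → 0
  2-5 → D (borrow)
  6-4-1 → 1
  E-4 → A
  1-0 → 1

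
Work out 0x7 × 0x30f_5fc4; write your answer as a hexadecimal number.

0x156b9e5c

Multiply each base-16 digit by 7, carrying:
  4×7 = 28 → write c carry 1
  c×7+1 = 85 → write 5 carry 5
  f×7+5 = 110 → write e carry 6
  5×7+6 = 41 → write 9 carry 2
  f×7+2 = 107 → write b carry 6
  0×7+6 = 6 → write 6
  3×7 = 21 → write 5 carry 1
  remaining carry: 1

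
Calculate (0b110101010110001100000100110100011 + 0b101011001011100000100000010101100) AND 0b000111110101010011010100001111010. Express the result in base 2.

Add column by column in base 2, right to left:
  1+0 = 1
  1+0 = 1
  0+1 = 1
  0+1 = 1
  0+0 = 0
  1+1 = 0 carry 1
  0+0+1 = 1
  1+1 = 0 carry 1
  1+0+1 = 0 carry 1
  0+0+1 = 1
  0+0 = 0
  1+0 = 1
  0+0 = 0
  0+0 = 0
  0+1 = 1
  0+0 = 0
  0+0 = 0
  1+0 = 1
  1+0 = 1
  0+0 = 0
  0+1 = 1
  0+1 = 1
  1+1 = 0 carry 1
  1+0+1 = 0 carry 1
  0+1+1 = 0 carry 1
  1+0+1 = 0 carry 1
  0+0+1 = 1
  1+1 = 0 carry 1
  0+1+1 = 0 carry 1
  1+0+1 = 0 carry 1
  0+1+1 = 0 carry 1
  1+0+1 = 0 carry 1
  1+1+1 = 1 carry 1
  final carry 1
Sum = 0b1100000100001101100100101001001111; now AND with 0b000111110101010011010100001111010:
  1100000100001101100100101001001111
& 0000111110101010011010100001111010
= 0000000100001000000000100001001010

0b100001000000000100001001010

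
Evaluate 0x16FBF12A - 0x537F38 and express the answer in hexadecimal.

Subtract column by column in base 16:
  A-8 → 2
  2-3 → F (borrow)
  1-F-1 → 1 (borrow)
  F-7-1 → 7
  B-3 → 8
  F-5 → A
  6-0 → 6
  1-0 → 1

0x16A871F2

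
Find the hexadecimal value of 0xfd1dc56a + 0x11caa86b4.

0x219c84c1e

Add column by column in base 16, right to left:
  a+4 = e
  6+b = 1 carry 1
  5+6+1 = c
  c+8 = 4 carry 1
  d+a+1 = 8 carry 1
  1+a+1 = c
  d+c = 9 carry 1
  f+1+1 = 1 carry 1
  0+1+1 = 2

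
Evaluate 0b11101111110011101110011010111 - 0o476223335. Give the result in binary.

0b11001000000001011010111111010

0o476223335 = 0b100111110010010011011011101 in binary.
Subtract column by column in base 2:
  1-1 → 0
  1-0 → 1
  1-1 → 0
  0-1 → 1 (borrow)
  1-1-1 → 1 (borrow)
  0-0-1 → 1 (borrow)
  1-1-1 → 1 (borrow)
  1-1-1 → 1 (borrow)
  0-0-1 → 1 (borrow)
  0-1-1 → 0 (borrow)
  1-1-1 → 1 (borrow)
  1-0-1 → 0
  1-0 → 1
  0-1 → 1 (borrow)
  1-0-1 → 0
  1-0 → 1
  1-1 → 0
  0-0 → 0
  0-0 → 0
  1-1 → 0
  1-1 → 0
  1-1 → 0
  1-1 → 0
  1-1 → 0
  1-0 → 1
  0-0 → 0
  1-1 → 0
  1-0 → 1
  1-0 → 1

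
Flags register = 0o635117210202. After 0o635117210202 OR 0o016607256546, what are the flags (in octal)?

OR each oct digit independently (no carries):
  6|0=6, 3|1=3, 5|6=7, 1|6=7, 1|0=1, 7|7=7, 2|2=2, 1|5=5, 0|6=6, 2|5=7, 0|4=4, 2|6=6

0o637717256746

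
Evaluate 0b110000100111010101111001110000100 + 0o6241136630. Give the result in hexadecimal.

0x1B76FB11C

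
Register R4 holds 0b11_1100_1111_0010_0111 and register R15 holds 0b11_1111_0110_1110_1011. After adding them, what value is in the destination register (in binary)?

Add column by column in base 2, right to left:
  1+1 = 0 carry 1
  1+1+1 = 1 carry 1
  1+0+1 = 0 carry 1
  0+1+1 = 0 carry 1
  0+0+1 = 1
  1+1 = 0 carry 1
  0+1+1 = 0 carry 1
  0+1+1 = 0 carry 1
  1+0+1 = 0 carry 1
  1+1+1 = 1 carry 1
  1+1+1 = 1 carry 1
  1+0+1 = 0 carry 1
  0+1+1 = 0 carry 1
  0+1+1 = 0 carry 1
  1+1+1 = 1 carry 1
  1+1+1 = 1 carry 1
  1+1+1 = 1 carry 1
  1+1+1 = 1 carry 1
  final carry 1

0b1111100011000010010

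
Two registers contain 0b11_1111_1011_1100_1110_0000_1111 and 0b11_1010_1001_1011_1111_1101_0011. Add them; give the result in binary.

0b111101001011000110111100010

Add column by column in base 2, right to left:
  1+1 = 0 carry 1
  1+1+1 = 1 carry 1
  1+0+1 = 0 carry 1
  1+0+1 = 0 carry 1
  0+1+1 = 0 carry 1
  0+0+1 = 1
  0+1 = 1
  0+1 = 1
  0+1 = 1
  1+1 = 0 carry 1
  1+1+1 = 1 carry 1
  1+1+1 = 1 carry 1
  0+1+1 = 0 carry 1
  0+1+1 = 0 carry 1
  1+0+1 = 0 carry 1
  1+1+1 = 1 carry 1
  1+1+1 = 1 carry 1
  1+0+1 = 0 carry 1
  0+0+1 = 1
  1+1 = 0 carry 1
  1+0+1 = 0 carry 1
  1+1+1 = 1 carry 1
  1+0+1 = 0 carry 1
  1+1+1 = 1 carry 1
  1+1+1 = 1 carry 1
  1+1+1 = 1 carry 1
  final carry 1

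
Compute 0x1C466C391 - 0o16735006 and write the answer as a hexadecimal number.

0x1C42B098B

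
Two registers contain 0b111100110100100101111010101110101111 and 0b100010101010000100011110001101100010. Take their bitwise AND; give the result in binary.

0b100000100000000100011010001100100010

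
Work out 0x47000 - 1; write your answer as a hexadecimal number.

0x46FFF

The trailing 3 digits are 0, so subtracting 1 borrows through: they become F and the next digit up decrements.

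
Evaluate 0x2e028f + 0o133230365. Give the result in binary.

0x2e028f = 0b1011100000001010001111 in binary.
0o133230365 = 0b1011011010011000011110101 in binary.
Add column by column in base 2, right to left:
  1+1 = 0 carry 1
  1+0+1 = 0 carry 1
  1+1+1 = 1 carry 1
  1+0+1 = 0 carry 1
  0+1+1 = 0 carry 1
  0+1+1 = 0 carry 1
  0+1+1 = 0 carry 1
  1+1+1 = 1 carry 1
  0+0+1 = 1
  1+0 = 1
  0+0 = 0
  0+0 = 0
  0+1 = 1
  0+1 = 1
  0+0 = 0
  0+0 = 0
  0+1 = 1
  1+0 = 1
  1+1 = 0 carry 1
  1+1+1 = 1 carry 1
  0+0+1 = 1
  1+1 = 0 carry 1
  0+1+1 = 0 carry 1
  0+0+1 = 1
  0+1 = 1

0b1100110110011001110000100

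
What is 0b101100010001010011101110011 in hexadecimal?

Group the bits into nibbles: 0101 1000 1000 1010 0111 0111 0011 → 588A773.

0x588A773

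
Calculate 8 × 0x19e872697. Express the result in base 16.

0xcf43934b8

Multiply each base-16 digit by 8, carrying:
  7×8 = 56 → write 8 carry 3
  9×8+3 = 75 → write b carry 4
  6×8+4 = 52 → write 4 carry 3
  2×8+3 = 19 → write 3 carry 1
  7×8+1 = 57 → write 9 carry 3
  8×8+3 = 67 → write 3 carry 4
  e×8+4 = 116 → write 4 carry 7
  9×8+7 = 79 → write f carry 4
  1×8+4 = 12 → write c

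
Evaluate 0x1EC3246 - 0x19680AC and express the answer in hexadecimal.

Subtract column by column in base 16:
  6-C → A (borrow)
  4-A-1 → 9 (borrow)
  2-0-1 → 1
  3-8 → B (borrow)
  C-6-1 → 5
  E-9 → 5
  1-1 → 0

0x55B19A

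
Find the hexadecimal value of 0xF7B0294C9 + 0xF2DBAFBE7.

0x1EA8BD90B0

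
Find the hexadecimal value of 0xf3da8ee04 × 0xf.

Multiply each base-16 digit by 15, carrying:
  4×15 = 60 → write c carry 3
  0×15+3 = 3 → write 3
  e×15 = 210 → write 2 carry 13
  e×15+13 = 223 → write f carry 13
  8×15+13 = 133 → write 5 carry 8
  a×15+8 = 158 → write e carry 9
  d×15+9 = 204 → write c carry 12
  3×15+12 = 57 → write 9 carry 3
  f×15+3 = 228 → write 4 carry 14
  remaining carry: e

0xe49ce5f23c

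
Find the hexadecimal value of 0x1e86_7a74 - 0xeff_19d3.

Subtract column by column in base 16:
  4-3 → 1
  7-d → a (borrow)
  a-9-1 → 0
  7-1 → 6
  6-f → 7 (borrow)
  8-f-1 → 8 (borrow)
  e-e-1 → f (borrow)
  1-0-1 → 0

0xf8760a1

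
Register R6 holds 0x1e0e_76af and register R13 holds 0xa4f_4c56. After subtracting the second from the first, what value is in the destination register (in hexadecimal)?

0x13bf2a59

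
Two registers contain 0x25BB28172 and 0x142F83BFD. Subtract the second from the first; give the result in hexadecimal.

0x118BA4575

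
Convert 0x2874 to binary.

Expand each hex digit to 4 bits: 2=0010 8=1000 7=0111 4=0100.

0b10100001110100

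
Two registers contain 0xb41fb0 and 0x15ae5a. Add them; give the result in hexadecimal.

Add column by column in base 16, right to left:
  0+a = a
  b+5 = 0 carry 1
  f+e+1 = e carry 1
  1+a+1 = c
  4+5 = 9
  b+1 = c

0xc9ce0a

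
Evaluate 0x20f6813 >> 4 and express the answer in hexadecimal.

0x20f681

Shifting right by 4 bits = 1 hex digit: drop the last 1.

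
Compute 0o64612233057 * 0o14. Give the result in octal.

Multiply each base-8 digit by 12, carrying:
  7×12 = 84 → write 4 carry 10
  5×12+10 = 70 → write 6 carry 8
  0×12+8 = 8 → write 0 carry 1
  3×12+1 = 37 → write 5 carry 4
  3×12+4 = 40 → write 0 carry 5
  2×12+5 = 29 → write 5 carry 3
  2×12+3 = 27 → write 3 carry 3
  1×12+3 = 15 → write 7 carry 1
  6×12+1 = 73 → write 1 carry 9
  4×12+9 = 57 → write 1 carry 7
  6×12+7 = 79 → write 7 carry 9
  remaining carry: 11

0o1171173505064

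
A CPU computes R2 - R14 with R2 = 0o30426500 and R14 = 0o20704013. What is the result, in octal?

0o7522465

Subtract column by column in base 8:
  0-3 → 5 (borrow)
  0-1-1 → 6 (borrow)
  5-0-1 → 4
  6-4 → 2
  2-0 → 2
  4-7 → 5 (borrow)
  0-0-1 → 7 (borrow)
  3-2-1 → 0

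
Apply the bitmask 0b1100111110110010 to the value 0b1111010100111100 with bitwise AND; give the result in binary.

0b1100010100110000

AND bit by bit (1 only where both bits are 1):
  1111010100111100
& 1100111110110010
= 1100010100110000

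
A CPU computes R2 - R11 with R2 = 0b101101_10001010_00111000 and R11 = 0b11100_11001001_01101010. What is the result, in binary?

0b100001100000011001110

Subtract column by column in base 2:
  0-0 → 0
  0-1 → 1 (borrow)
  0-0-1 → 1 (borrow)
  1-1-1 → 1 (borrow)
  1-0-1 → 0
  1-1 → 0
  0-1 → 1 (borrow)
  0-0-1 → 1 (borrow)
  0-1-1 → 0 (borrow)
  1-0-1 → 0
  0-0 → 0
  1-1 → 0
  0-0 → 0
  0-0 → 0
  0-1 → 1 (borrow)
  1-1-1 → 1 (borrow)
  1-0-1 → 0
  0-0 → 0
  1-1 → 0
  1-1 → 0
  0-1 → 1 (borrow)
  1-0-1 → 0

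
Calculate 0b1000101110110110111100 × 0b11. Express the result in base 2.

Multiply each base-2 digit by 3, carrying:
  0×3 = 0 → write 0
  0×3 = 0 → write 0
  1×3 = 3 → write 1 carry 1
  1×3+1 = 4 → write 0 carry 2
  1×3+2 = 5 → write 1 carry 2
  1×3+2 = 5 → write 1 carry 2
  0×3+2 = 2 → write 0 carry 1
  1×3+1 = 4 → write 0 carry 2
  1×3+2 = 5 → write 1 carry 2
  0×3+2 = 2 → write 0 carry 1
  1×3+1 = 4 → write 0 carry 2
  1×3+2 = 5 → write 1 carry 2
  0×3+2 = 2 → write 0 carry 1
  1×3+1 = 4 → write 0 carry 2
  1×3+2 = 5 → write 1 carry 2
  1×3+2 = 5 → write 1 carry 2
  0×3+2 = 2 → write 0 carry 1
  1×3+1 = 4 → write 0 carry 2
  0×3+2 = 2 → write 0 carry 1
  0×3+1 = 1 → write 1
  0×3 = 0 → write 0
  1×3 = 3 → write 1 carry 1
  remaining carry: 1

0b11010001100100100110100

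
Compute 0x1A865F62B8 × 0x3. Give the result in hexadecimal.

Multiply each base-16 digit by 3, carrying:
  8×3 = 24 → write 8 carry 1
  B×3+1 = 34 → write 2 carry 2
  2×3+2 = 8 → write 8
  6×3 = 18 → write 2 carry 1
  F×3+1 = 46 → write E carry 2
  5×3+2 = 17 → write 1 carry 1
  6×3+1 = 19 → write 3 carry 1
  8×3+1 = 25 → write 9 carry 1
  A×3+1 = 31 → write F carry 1
  1×3+1 = 4 → write 4

0x4F931E2828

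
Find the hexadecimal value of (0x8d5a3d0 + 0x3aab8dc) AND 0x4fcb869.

0x4801828

Add column by column in base 16, right to left:
  0+c = c
  d+d = a carry 1
  3+8+1 = c
  a+b = 5 carry 1
  5+a+1 = 0 carry 1
  d+a+1 = 8 carry 1
  8+3+1 = c
Sum = 0xc805cac; now AND with 0x4fcb869:
  c&4=4, 8&f=8, 0&c=0, 5&b=1, c&8=8, a&6=2, c&9=8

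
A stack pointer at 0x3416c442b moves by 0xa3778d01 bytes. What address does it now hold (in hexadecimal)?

0x3e4e3d12c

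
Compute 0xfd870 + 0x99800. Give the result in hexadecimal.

Add column by column in base 16, right to left:
  0+0 = 0
  7+0 = 7
  8+8 = 0 carry 1
  d+9+1 = 7 carry 1
  f+9+1 = 9 carry 1
  final carry 1

0x197070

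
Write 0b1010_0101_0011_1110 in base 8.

Group the bits in threes: 001 010 010 100 111 110 → 122476.

0o122476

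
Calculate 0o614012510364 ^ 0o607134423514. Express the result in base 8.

XOR each oct digit independently (no carries):
  6^6=0, 1^0=1, 4^7=3, 0^1=1, 1^3=2, 2^4=6, 5^4=1, 1^2=3, 0^3=3, 3^5=6, 6^1=7, 4^4=0

0o013126133670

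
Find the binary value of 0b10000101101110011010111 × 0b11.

Multiply each base-2 digit by 3, carrying:
  1×3 = 3 → write 1 carry 1
  1×3+1 = 4 → write 0 carry 2
  1×3+2 = 5 → write 1 carry 2
  0×3+2 = 2 → write 0 carry 1
  1×3+1 = 4 → write 0 carry 2
  0×3+2 = 2 → write 0 carry 1
  1×3+1 = 4 → write 0 carry 2
  1×3+2 = 5 → write 1 carry 2
  0×3+2 = 2 → write 0 carry 1
  0×3+1 = 1 → write 1
  1×3 = 3 → write 1 carry 1
  1×3+1 = 4 → write 0 carry 2
  1×3+2 = 5 → write 1 carry 2
  0×3+2 = 2 → write 0 carry 1
  1×3+1 = 4 → write 0 carry 2
  1×3+2 = 5 → write 1 carry 2
  0×3+2 = 2 → write 0 carry 1
  1×3+1 = 4 → write 0 carry 2
  0×3+2 = 2 → write 0 carry 1
  0×3+1 = 1 → write 1
  0×3 = 0 → write 0
  0×3 = 0 → write 0
  1×3 = 3 → write 1 carry 1
  remaining carry: 1

0b110010001001011010000101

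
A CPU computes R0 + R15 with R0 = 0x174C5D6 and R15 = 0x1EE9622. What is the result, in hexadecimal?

Add column by column in base 16, right to left:
  6+2 = 8
  D+2 = F
  5+6 = B
  C+9 = 5 carry 1
  4+E+1 = 3 carry 1
  7+E+1 = 6 carry 1
  1+1+1 = 3

0x3635BF8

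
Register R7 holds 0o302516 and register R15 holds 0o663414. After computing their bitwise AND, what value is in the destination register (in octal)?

AND each oct digit independently (no carries):
  3&6=2, 0&6=0, 2&3=2, 5&4=4, 1&1=1, 6&4=4

0o202414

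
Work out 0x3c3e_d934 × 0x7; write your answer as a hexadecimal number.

Multiply each base-16 digit by 7, carrying:
  4×7 = 28 → write c carry 1
  3×7+1 = 22 → write 6 carry 1
  9×7+1 = 64 → write 0 carry 4
  d×7+4 = 95 → write f carry 5
  e×7+5 = 103 → write 7 carry 6
  3×7+6 = 27 → write b carry 1
  c×7+1 = 85 → write 5 carry 5
  3×7+5 = 26 → write a carry 1
  remaining carry: 1

0x1a5b7f06c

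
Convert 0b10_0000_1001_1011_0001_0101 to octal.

0o10115425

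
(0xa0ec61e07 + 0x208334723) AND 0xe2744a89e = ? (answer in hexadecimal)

Add column by column in base 16, right to left:
  7+3 = a
  0+2 = 2
  e+7 = 5 carry 1
  1+4+1 = 6
  6+3 = 9
  c+3 = f
  e+8 = 6 carry 1
  0+0+1 = 1
  a+2 = c
Sum = 0xc16f9652a; now AND with 0xe2744a89e:
  c&e=c, 1&2=0, 6&7=6, f&4=4, 9&4=0, 6&a=2, 5&8=0, 2&9=0, a&e=a

0xc0640200a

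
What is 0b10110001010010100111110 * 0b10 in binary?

Multiply each base-2 digit by 2, carrying:
  0×2 = 0 → write 0
  1×2 = 2 → write 0 carry 1
  1×2+1 = 3 → write 1 carry 1
  1×2+1 = 3 → write 1 carry 1
  1×2+1 = 3 → write 1 carry 1
  1×2+1 = 3 → write 1 carry 1
  0×2+1 = 1 → write 1
  0×2 = 0 → write 0
  1×2 = 2 → write 0 carry 1
  0×2+1 = 1 → write 1
  1×2 = 2 → write 0 carry 1
  0×2+1 = 1 → write 1
  0×2 = 0 → write 0
  1×2 = 2 → write 0 carry 1
  0×2+1 = 1 → write 1
  1×2 = 2 → write 0 carry 1
  0×2+1 = 1 → write 1
  0×2 = 0 → write 0
  0×2 = 0 → write 0
  1×2 = 2 → write 0 carry 1
  1×2+1 = 3 → write 1 carry 1
  0×2+1 = 1 → write 1
  1×2 = 2 → write 0 carry 1
  remaining carry: 1

0b101100010100101001111100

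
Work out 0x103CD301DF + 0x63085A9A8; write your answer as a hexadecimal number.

Add column by column in base 16, right to left:
  F+8 = 7 carry 1
  D+A+1 = 8 carry 1
  1+9+1 = B
  0+A = A
  3+5 = 8
  D+8 = 5 carry 1
  C+0+1 = D
  3+3 = 6
  0+6 = 6
  1+0 = 1

0x166D58AB87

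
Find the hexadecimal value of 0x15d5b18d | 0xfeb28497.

0xfff7b59f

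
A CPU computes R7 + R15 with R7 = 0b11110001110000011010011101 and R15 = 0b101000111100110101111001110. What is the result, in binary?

Add column by column in base 2, right to left:
  1+0 = 1
  0+1 = 1
  1+1 = 0 carry 1
  1+1+1 = 1 carry 1
  1+0+1 = 0 carry 1
  0+0+1 = 1
  0+1 = 1
  1+1 = 0 carry 1
  0+1+1 = 0 carry 1
  1+1+1 = 1 carry 1
  1+0+1 = 0 carry 1
  0+1+1 = 0 carry 1
  0+0+1 = 1
  0+1 = 1
  0+1 = 1
  0+0 = 0
  1+0 = 1
  1+1 = 0 carry 1
  1+1+1 = 1 carry 1
  0+1+1 = 0 carry 1
  0+1+1 = 0 carry 1
  0+0+1 = 1
  1+0 = 1
  1+0 = 1
  1+1 = 0 carry 1
  1+0+1 = 0 carry 1
  0+1+1 = 0 carry 1
  final carry 1

0b1000111001010111001001101011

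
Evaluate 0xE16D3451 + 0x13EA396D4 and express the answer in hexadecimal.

Add column by column in base 16, right to left:
  1+4 = 5
  5+D = 2 carry 1
  4+6+1 = B
  3+9 = C
  D+3 = 0 carry 1
  6+A+1 = 1 carry 1
  1+E+1 = 0 carry 1
  E+3+1 = 2 carry 1
  0+1+1 = 2

0x22010CB25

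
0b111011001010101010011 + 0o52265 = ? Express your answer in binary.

0o52265 = 0b101010010110101 in binary.
Add column by column in base 2, right to left:
  1+1 = 0 carry 1
  1+0+1 = 0 carry 1
  0+1+1 = 0 carry 1
  0+0+1 = 1
  1+1 = 0 carry 1
  0+1+1 = 0 carry 1
  1+0+1 = 0 carry 1
  0+1+1 = 0 carry 1
  1+0+1 = 0 carry 1
  0+0+1 = 1
  1+1 = 0 carry 1
  0+0+1 = 1
  1+1 = 0 carry 1
  0+0+1 = 1
  0+1 = 1
  1+0 = 1
  1+0 = 1
  0+0 = 0
  1+0 = 1
  1+0 = 1
  1+0 = 1

0b111011110101000001000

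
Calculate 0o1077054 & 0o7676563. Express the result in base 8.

0o1076040

AND each oct digit independently (no carries):
  1&7=1, 0&6=0, 7&7=7, 7&6=6, 0&5=0, 5&6=4, 4&3=0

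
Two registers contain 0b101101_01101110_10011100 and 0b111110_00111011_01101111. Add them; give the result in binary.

0b11010111010101000001011

Add column by column in base 2, right to left:
  0+1 = 1
  0+1 = 1
  1+1 = 0 carry 1
  1+1+1 = 1 carry 1
  1+0+1 = 0 carry 1
  0+1+1 = 0 carry 1
  0+1+1 = 0 carry 1
  1+0+1 = 0 carry 1
  0+1+1 = 0 carry 1
  1+1+1 = 1 carry 1
  1+0+1 = 0 carry 1
  1+1+1 = 1 carry 1
  0+1+1 = 0 carry 1
  1+1+1 = 1 carry 1
  1+0+1 = 0 carry 1
  0+0+1 = 1
  1+0 = 1
  0+1 = 1
  1+1 = 0 carry 1
  1+1+1 = 1 carry 1
  0+1+1 = 0 carry 1
  1+1+1 = 1 carry 1
  final carry 1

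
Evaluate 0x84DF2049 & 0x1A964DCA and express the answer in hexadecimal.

0x00960048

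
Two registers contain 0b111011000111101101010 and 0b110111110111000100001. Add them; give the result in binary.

Add column by column in base 2, right to left:
  0+1 = 1
  1+0 = 1
  0+0 = 0
  1+0 = 1
  0+0 = 0
  1+1 = 0 carry 1
  1+0+1 = 0 carry 1
  0+0+1 = 1
  1+0 = 1
  1+1 = 0 carry 1
  1+1+1 = 1 carry 1
  1+1+1 = 1 carry 1
  0+0+1 = 1
  0+1 = 1
  0+1 = 1
  1+1 = 0 carry 1
  1+1+1 = 1 carry 1
  0+1+1 = 0 carry 1
  1+0+1 = 0 carry 1
  1+1+1 = 1 carry 1
  1+1+1 = 1 carry 1
  final carry 1

0b1110010111110110001011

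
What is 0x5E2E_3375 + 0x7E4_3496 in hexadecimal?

0x6612680B

Add column by column in base 16, right to left:
  5+6 = B
  7+9 = 0 carry 1
  3+4+1 = 8
  3+3 = 6
  E+4 = 2 carry 1
  2+E+1 = 1 carry 1
  E+7+1 = 6 carry 1
  5+0+1 = 6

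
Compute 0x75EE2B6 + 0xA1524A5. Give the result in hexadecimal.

0x1174075B

Add column by column in base 16, right to left:
  6+5 = B
  B+A = 5 carry 1
  2+4+1 = 7
  E+2 = 0 carry 1
  E+5+1 = 4 carry 1
  5+1+1 = 7
  7+A = 1 carry 1
  final carry 1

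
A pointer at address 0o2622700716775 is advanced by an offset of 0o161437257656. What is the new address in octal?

Add column by column in base 8, right to left:
  5+6 = 3 carry 1
  7+5+1 = 5 carry 1
  7+6+1 = 6 carry 1
  6+7+1 = 6 carry 1
  1+5+1 = 7
  7+2 = 1 carry 1
  0+7+1 = 0 carry 1
  0+3+1 = 4
  7+4 = 3 carry 1
  2+1+1 = 4
  2+6 = 0 carry 1
  6+1+1 = 0 carry 1
  2+0+1 = 3

0o3004340176653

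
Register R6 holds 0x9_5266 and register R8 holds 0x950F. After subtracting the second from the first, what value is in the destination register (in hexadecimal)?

Subtract column by column in base 16:
  6-F → 7 (borrow)
  6-0-1 → 5
  2-5 → D (borrow)
  5-9-1 → B (borrow)
  9-0-1 → 8

0x8BD57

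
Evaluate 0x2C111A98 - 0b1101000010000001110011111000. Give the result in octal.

0o3702176640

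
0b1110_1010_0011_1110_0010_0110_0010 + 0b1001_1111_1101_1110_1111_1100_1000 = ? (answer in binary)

0b11000101000011101001000101010

Add column by column in base 2, right to left:
  0+0 = 0
  1+0 = 1
  0+0 = 0
  0+1 = 1
  0+0 = 0
  1+0 = 1
  1+1 = 0 carry 1
  0+1+1 = 0 carry 1
  0+1+1 = 0 carry 1
  1+1+1 = 1 carry 1
  0+1+1 = 0 carry 1
  0+1+1 = 0 carry 1
  0+0+1 = 1
  1+1 = 0 carry 1
  1+1+1 = 1 carry 1
  1+1+1 = 1 carry 1
  1+1+1 = 1 carry 1
  1+0+1 = 0 carry 1
  0+1+1 = 0 carry 1
  0+1+1 = 0 carry 1
  0+1+1 = 0 carry 1
  1+1+1 = 1 carry 1
  0+1+1 = 0 carry 1
  1+1+1 = 1 carry 1
  0+1+1 = 0 carry 1
  1+0+1 = 0 carry 1
  1+0+1 = 0 carry 1
  1+1+1 = 1 carry 1
  final carry 1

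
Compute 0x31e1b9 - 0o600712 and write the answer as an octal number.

0o13557757

0x31e1b9 = 0o14360671 in octal.
Subtract column by column in base 8:
  1-2 → 7 (borrow)
  7-1-1 → 5
  6-7 → 7 (borrow)
  0-0-1 → 7 (borrow)
  6-0-1 → 5
  3-6 → 5 (borrow)
  4-0-1 → 3
  1-0 → 1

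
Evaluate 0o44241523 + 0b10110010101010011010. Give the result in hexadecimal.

0o44241523 = 0x914353 in hexadecimal.
0b10110010101010011010 = 0xB2A9A in hexadecimal.
Add column by column in base 16, right to left:
  3+A = D
  5+9 = E
  3+A = D
  4+2 = 6
  1+B = C
  9+0 = 9

0x9C6DED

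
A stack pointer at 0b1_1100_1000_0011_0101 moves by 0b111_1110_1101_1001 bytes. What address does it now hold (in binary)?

0b100100011100001110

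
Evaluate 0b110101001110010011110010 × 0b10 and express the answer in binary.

0b1101010011100100111100100

Multiply each base-2 digit by 2, carrying:
  0×2 = 0 → write 0
  1×2 = 2 → write 0 carry 1
  0×2+1 = 1 → write 1
  0×2 = 0 → write 0
  1×2 = 2 → write 0 carry 1
  1×2+1 = 3 → write 1 carry 1
  1×2+1 = 3 → write 1 carry 1
  1×2+1 = 3 → write 1 carry 1
  0×2+1 = 1 → write 1
  0×2 = 0 → write 0
  1×2 = 2 → write 0 carry 1
  0×2+1 = 1 → write 1
  0×2 = 0 → write 0
  1×2 = 2 → write 0 carry 1
  1×2+1 = 3 → write 1 carry 1
  1×2+1 = 3 → write 1 carry 1
  0×2+1 = 1 → write 1
  0×2 = 0 → write 0
  1×2 = 2 → write 0 carry 1
  0×2+1 = 1 → write 1
  1×2 = 2 → write 0 carry 1
  0×2+1 = 1 → write 1
  1×2 = 2 → write 0 carry 1
  1×2+1 = 3 → write 1 carry 1
  remaining carry: 1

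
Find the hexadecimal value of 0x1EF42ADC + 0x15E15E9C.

0x34D58978

Add column by column in base 16, right to left:
  C+C = 8 carry 1
  D+9+1 = 7 carry 1
  A+E+1 = 9 carry 1
  2+5+1 = 8
  4+1 = 5
  F+E = D carry 1
  E+5+1 = 4 carry 1
  1+1+1 = 3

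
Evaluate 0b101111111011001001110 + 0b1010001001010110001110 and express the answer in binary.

0b10000001000101111011100

Add column by column in base 2, right to left:
  0+0 = 0
  1+1 = 0 carry 1
  1+1+1 = 1 carry 1
  1+1+1 = 1 carry 1
  0+0+1 = 1
  0+0 = 0
  1+0 = 1
  0+1 = 1
  0+1 = 1
  1+0 = 1
  1+1 = 0 carry 1
  0+0+1 = 1
  1+1 = 0 carry 1
  1+0+1 = 0 carry 1
  1+0+1 = 0 carry 1
  1+1+1 = 1 carry 1
  1+0+1 = 0 carry 1
  1+0+1 = 0 carry 1
  1+0+1 = 0 carry 1
  0+1+1 = 0 carry 1
  1+0+1 = 0 carry 1
  0+1+1 = 0 carry 1
  final carry 1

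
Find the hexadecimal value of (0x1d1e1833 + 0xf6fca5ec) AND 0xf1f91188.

0x10181008

Add column by column in base 16, right to left:
  3+c = f
  3+e = 1 carry 1
  8+5+1 = e
  1+a = b
  e+c = a carry 1
  1+f+1 = 1 carry 1
  d+6+1 = 4 carry 1
  1+f+1 = 1 carry 1
  final carry 1
Sum = 0x1141abe1f; now AND with 0xf1f91188:
  1&0=0, 1&f=1, 4&1=0, 1&f=1, a&9=8, b&1=1, e&1=0, 1&8=0, f&8=8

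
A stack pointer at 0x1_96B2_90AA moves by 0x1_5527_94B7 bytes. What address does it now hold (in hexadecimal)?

0x2EBDA2561

Add column by column in base 16, right to left:
  A+7 = 1 carry 1
  A+B+1 = 6 carry 1
  0+4+1 = 5
  9+9 = 2 carry 1
  2+7+1 = A
  B+2 = D
  6+5 = B
  9+5 = E
  1+1 = 2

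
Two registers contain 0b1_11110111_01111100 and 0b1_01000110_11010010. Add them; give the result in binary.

0b110011111001001110

Add column by column in base 2, right to left:
  0+0 = 0
  0+1 = 1
  1+0 = 1
  1+0 = 1
  1+1 = 0 carry 1
  1+0+1 = 0 carry 1
  1+1+1 = 1 carry 1
  0+1+1 = 0 carry 1
  1+0+1 = 0 carry 1
  1+1+1 = 1 carry 1
  1+1+1 = 1 carry 1
  0+0+1 = 1
  1+0 = 1
  1+0 = 1
  1+1 = 0 carry 1
  1+0+1 = 0 carry 1
  1+1+1 = 1 carry 1
  final carry 1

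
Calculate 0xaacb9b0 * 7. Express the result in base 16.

0x4ab913d0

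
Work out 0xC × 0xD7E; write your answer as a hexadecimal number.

Multiply each base-16 digit by 12, carrying:
  E×12 = 168 → write 8 carry 10
  7×12+10 = 94 → write E carry 5
  D×12+5 = 161 → write 1 carry 10
  remaining carry: A

0xA1E8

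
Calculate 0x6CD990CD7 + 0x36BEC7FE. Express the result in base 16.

0x70457D4D5

Add column by column in base 16, right to left:
  7+E = 5 carry 1
  D+F+1 = D carry 1
  C+7+1 = 4 carry 1
  0+C+1 = D
  9+E = 7 carry 1
  9+B+1 = 5 carry 1
  D+6+1 = 4 carry 1
  C+3+1 = 0 carry 1
  6+0+1 = 7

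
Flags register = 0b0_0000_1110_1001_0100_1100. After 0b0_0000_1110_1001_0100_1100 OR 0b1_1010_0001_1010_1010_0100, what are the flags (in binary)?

0b110101111101111101100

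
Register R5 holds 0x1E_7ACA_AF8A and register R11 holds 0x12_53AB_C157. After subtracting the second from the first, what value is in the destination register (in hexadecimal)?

0xC271EEE33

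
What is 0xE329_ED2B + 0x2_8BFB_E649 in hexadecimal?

0x36F25D374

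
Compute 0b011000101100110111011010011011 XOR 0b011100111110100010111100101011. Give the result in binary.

XOR bit by bit (1 where the bits differ):
  011000101100110111011010011011
^ 011100111110100010111100101011
= 000100010010010101100110110000

0b000100010010010101100110110000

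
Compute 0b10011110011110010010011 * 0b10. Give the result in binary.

0b100111100111100100100110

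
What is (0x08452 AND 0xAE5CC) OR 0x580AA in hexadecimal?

0x584EA

0x08452 AND 0xAE5CC = 0x08440.
Then OR with 0x580AA.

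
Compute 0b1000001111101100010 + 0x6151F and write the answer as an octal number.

0b1000001111101100010 = 0o1017542 in octal.
0x6151F = 0o1412437 in octal.
Add column by column in base 8, right to left:
  2+7 = 1 carry 1
  4+3+1 = 0 carry 1
  5+4+1 = 2 carry 1
  7+2+1 = 2 carry 1
  1+1+1 = 3
  0+4 = 4
  1+1 = 2

0o2432201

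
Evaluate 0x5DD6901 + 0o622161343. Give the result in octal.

0o1411445744

0x5DD6901 = 0o567264401 in octal.
Add column by column in base 8, right to left:
  1+3 = 4
  0+4 = 4
  4+3 = 7
  4+1 = 5
  6+6 = 4 carry 1
  2+1+1 = 4
  7+2 = 1 carry 1
  6+2+1 = 1 carry 1
  5+6+1 = 4 carry 1
  final carry 1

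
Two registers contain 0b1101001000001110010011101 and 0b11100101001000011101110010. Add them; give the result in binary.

Add column by column in base 2, right to left:
  1+0 = 1
  0+1 = 1
  1+0 = 1
  1+0 = 1
  1+1 = 0 carry 1
  0+1+1 = 0 carry 1
  0+1+1 = 0 carry 1
  1+0+1 = 0 carry 1
  0+1+1 = 0 carry 1
  0+1+1 = 0 carry 1
  1+1+1 = 1 carry 1
  1+0+1 = 0 carry 1
  1+0+1 = 0 carry 1
  0+0+1 = 1
  0+0 = 0
  0+1 = 1
  0+0 = 0
  0+0 = 0
  1+1 = 0 carry 1
  0+0+1 = 1
  0+1 = 1
  1+0 = 1
  0+0 = 0
  1+1 = 0 carry 1
  1+1+1 = 1 carry 1
  0+1+1 = 0 carry 1
  final carry 1

0b101001110001010010000001111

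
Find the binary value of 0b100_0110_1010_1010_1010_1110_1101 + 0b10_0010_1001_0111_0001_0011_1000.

0b110100101000001110000100101

Add column by column in base 2, right to left:
  1+0 = 1
  0+0 = 0
  1+0 = 1
  1+1 = 0 carry 1
  0+1+1 = 0 carry 1
  1+1+1 = 1 carry 1
  1+0+1 = 0 carry 1
  1+0+1 = 0 carry 1
  0+1+1 = 0 carry 1
  1+0+1 = 0 carry 1
  0+0+1 = 1
  1+0 = 1
  0+1 = 1
  1+1 = 0 carry 1
  0+1+1 = 0 carry 1
  1+0+1 = 0 carry 1
  0+1+1 = 0 carry 1
  1+0+1 = 0 carry 1
  0+0+1 = 1
  1+1 = 0 carry 1
  0+0+1 = 1
  1+1 = 0 carry 1
  1+0+1 = 0 carry 1
  0+0+1 = 1
  0+0 = 0
  0+1 = 1
  1+0 = 1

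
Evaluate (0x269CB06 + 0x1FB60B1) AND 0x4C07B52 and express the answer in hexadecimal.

0x4402B12

Add column by column in base 16, right to left:
  6+1 = 7
  0+B = B
  B+0 = B
  C+6 = 2 carry 1
  9+B+1 = 5 carry 1
  6+F+1 = 6 carry 1
  2+1+1 = 4
Sum = 0x4652BB7; now AND with 0x4C07B52:
  4&4=4, 6&C=4, 5&0=0, 2&7=2, B&B=B, B&5=1, 7&2=2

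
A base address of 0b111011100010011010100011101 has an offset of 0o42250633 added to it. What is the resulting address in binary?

0b111111110101000011010111000

0o42250633 = 0b100010010101000110011011 in binary.
Add column by column in base 2, right to left:
  1+1 = 0 carry 1
  0+1+1 = 0 carry 1
  1+0+1 = 0 carry 1
  1+1+1 = 1 carry 1
  1+1+1 = 1 carry 1
  0+0+1 = 1
  0+0 = 0
  0+1 = 1
  1+1 = 0 carry 1
  0+0+1 = 1
  1+0 = 1
  0+0 = 0
  1+1 = 0 carry 1
  1+0+1 = 0 carry 1
  0+1+1 = 0 carry 1
  0+0+1 = 1
  1+1 = 0 carry 1
  0+0+1 = 1
  0+0 = 0
  0+1 = 1
  1+0 = 1
  1+0 = 1
  1+0 = 1
  0+1 = 1
  1+0 = 1
  1+0 = 1
  1+0 = 1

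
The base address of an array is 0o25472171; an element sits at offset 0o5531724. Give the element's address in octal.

Add column by column in base 8, right to left:
  1+4 = 5
  7+2 = 1 carry 1
  1+7+1 = 1 carry 1
  2+1+1 = 4
  7+3 = 2 carry 1
  4+5+1 = 2 carry 1
  5+5+1 = 3 carry 1
  2+0+1 = 3

0o33224115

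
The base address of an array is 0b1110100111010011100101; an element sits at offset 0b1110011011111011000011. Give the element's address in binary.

0b11101000011001110101000

Add column by column in base 2, right to left:
  1+1 = 0 carry 1
  0+1+1 = 0 carry 1
  1+0+1 = 0 carry 1
  0+0+1 = 1
  0+0 = 0
  1+0 = 1
  1+1 = 0 carry 1
  1+1+1 = 1 carry 1
  0+0+1 = 1
  0+1 = 1
  1+1 = 0 carry 1
  0+1+1 = 0 carry 1
  1+1+1 = 1 carry 1
  1+1+1 = 1 carry 1
  1+0+1 = 0 carry 1
  0+1+1 = 0 carry 1
  0+1+1 = 0 carry 1
  1+0+1 = 0 carry 1
  0+0+1 = 1
  1+1 = 0 carry 1
  1+1+1 = 1 carry 1
  1+1+1 = 1 carry 1
  final carry 1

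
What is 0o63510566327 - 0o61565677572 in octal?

0o1722666535

Subtract column by column in base 8:
  7-2 → 5
  2-7 → 3 (borrow)
  3-5-1 → 5 (borrow)
  6-7-1 → 6 (borrow)
  6-7-1 → 6 (borrow)
  5-6-1 → 6 (borrow)
  0-5-1 → 2 (borrow)
  1-6-1 → 2 (borrow)
  5-5-1 → 7 (borrow)
  3-1-1 → 1
  6-6 → 0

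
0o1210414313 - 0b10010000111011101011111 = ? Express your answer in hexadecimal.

0o1210414313 = 0xa2218cb in hexadecimal.
0b10010000111011101011111 = 0x48775f in hexadecimal.
Subtract column by column in base 16:
  b-f → c (borrow)
  c-5-1 → 6
  8-7 → 1
  1-7 → a (borrow)
  2-8-1 → 9 (borrow)
  2-4-1 → d (borrow)
  a-0-1 → 9

0x9d9a16c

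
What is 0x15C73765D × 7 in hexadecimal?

0x987283C8B

Multiply each base-16 digit by 7, carrying:
  D×7 = 91 → write B carry 5
  5×7+5 = 40 → write 8 carry 2
  6×7+2 = 44 → write C carry 2
  7×7+2 = 51 → write 3 carry 3
  3×7+3 = 24 → write 8 carry 1
  7×7+1 = 50 → write 2 carry 3
  C×7+3 = 87 → write 7 carry 5
  5×7+5 = 40 → write 8 carry 2
  1×7+2 = 9 → write 9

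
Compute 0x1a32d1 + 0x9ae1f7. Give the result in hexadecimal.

Add column by column in base 16, right to left:
  1+7 = 8
  d+f = c carry 1
  2+1+1 = 4
  3+e = 1 carry 1
  a+a+1 = 5 carry 1
  1+9+1 = b

0xb514c8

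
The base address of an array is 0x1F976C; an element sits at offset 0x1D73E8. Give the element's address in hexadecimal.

0x3D0B54

Add column by column in base 16, right to left:
  C+8 = 4 carry 1
  6+E+1 = 5 carry 1
  7+3+1 = B
  9+7 = 0 carry 1
  F+D+1 = D carry 1
  1+1+1 = 3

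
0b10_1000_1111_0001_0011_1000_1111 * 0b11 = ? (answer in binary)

0b111101011010011101010101101

Multiply each base-2 digit by 3, carrying:
  1×3 = 3 → write 1 carry 1
  1×3+1 = 4 → write 0 carry 2
  1×3+2 = 5 → write 1 carry 2
  1×3+2 = 5 → write 1 carry 2
  0×3+2 = 2 → write 0 carry 1
  0×3+1 = 1 → write 1
  0×3 = 0 → write 0
  1×3 = 3 → write 1 carry 1
  1×3+1 = 4 → write 0 carry 2
  1×3+2 = 5 → write 1 carry 2
  0×3+2 = 2 → write 0 carry 1
  0×3+1 = 1 → write 1
  1×3 = 3 → write 1 carry 1
  0×3+1 = 1 → write 1
  0×3 = 0 → write 0
  0×3 = 0 → write 0
  1×3 = 3 → write 1 carry 1
  1×3+1 = 4 → write 0 carry 2
  1×3+2 = 5 → write 1 carry 2
  1×3+2 = 5 → write 1 carry 2
  0×3+2 = 2 → write 0 carry 1
  0×3+1 = 1 → write 1
  0×3 = 0 → write 0
  1×3 = 3 → write 1 carry 1
  0×3+1 = 1 → write 1
  1×3 = 3 → write 1 carry 1
  remaining carry: 1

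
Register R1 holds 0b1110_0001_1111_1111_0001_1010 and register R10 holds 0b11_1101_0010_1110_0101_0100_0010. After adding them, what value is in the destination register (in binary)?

0b100101101001110010001011100

Add column by column in base 2, right to left:
  0+0 = 0
  1+1 = 0 carry 1
  0+0+1 = 1
  1+0 = 1
  1+0 = 1
  0+0 = 0
  0+1 = 1
  0+0 = 0
  1+1 = 0 carry 1
  1+0+1 = 0 carry 1
  1+1+1 = 1 carry 1
  1+0+1 = 0 carry 1
  1+0+1 = 0 carry 1
  1+1+1 = 1 carry 1
  1+1+1 = 1 carry 1
  1+1+1 = 1 carry 1
  1+0+1 = 0 carry 1
  0+1+1 = 0 carry 1
  0+0+1 = 1
  0+0 = 0
  0+1 = 1
  1+0 = 1
  1+1 = 0 carry 1
  1+1+1 = 1 carry 1
  0+1+1 = 0 carry 1
  0+1+1 = 0 carry 1
  final carry 1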